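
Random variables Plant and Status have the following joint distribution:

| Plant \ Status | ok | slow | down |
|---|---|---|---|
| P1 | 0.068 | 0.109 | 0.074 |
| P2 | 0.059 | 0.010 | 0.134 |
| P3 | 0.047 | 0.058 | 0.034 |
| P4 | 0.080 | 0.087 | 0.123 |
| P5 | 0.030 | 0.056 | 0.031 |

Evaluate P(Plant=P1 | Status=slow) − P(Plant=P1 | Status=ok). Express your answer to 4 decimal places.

0.1012

P(Status=slow) = 0.109 + 0.010 + 0.058 + 0.087 + 0.056 = 0.320; P(Plant=P1 | Status=slow) = 0.109/0.320 = 0.34063.
P(Status=ok) = 0.068 + 0.059 + 0.047 + 0.080 + 0.030 = 0.284; P(Plant=P1 | Status=ok) = 0.068/0.284 = 0.23944.
Difference = 0.1012.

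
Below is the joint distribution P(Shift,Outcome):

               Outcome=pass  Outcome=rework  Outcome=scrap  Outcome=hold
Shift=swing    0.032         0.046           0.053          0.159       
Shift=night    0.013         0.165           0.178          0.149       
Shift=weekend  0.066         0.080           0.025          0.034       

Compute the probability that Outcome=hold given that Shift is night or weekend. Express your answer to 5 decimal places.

P(Shift=night) = 0.013 + 0.165 + 0.178 + 0.149 = 0.505.
P(Shift=weekend) = 0.066 + 0.080 + 0.025 + 0.034 = 0.205.
P(Shift ∈ {night, weekend}) = 0.505 + 0.205 = 0.710; P(Outcome=hold, Shift ∈ {night, weekend}) = 0.149 + 0.034 = 0.183.
P(Outcome=hold | Shift ∈ {night, weekend}) = 0.183/0.710 = 0.25775.

0.25775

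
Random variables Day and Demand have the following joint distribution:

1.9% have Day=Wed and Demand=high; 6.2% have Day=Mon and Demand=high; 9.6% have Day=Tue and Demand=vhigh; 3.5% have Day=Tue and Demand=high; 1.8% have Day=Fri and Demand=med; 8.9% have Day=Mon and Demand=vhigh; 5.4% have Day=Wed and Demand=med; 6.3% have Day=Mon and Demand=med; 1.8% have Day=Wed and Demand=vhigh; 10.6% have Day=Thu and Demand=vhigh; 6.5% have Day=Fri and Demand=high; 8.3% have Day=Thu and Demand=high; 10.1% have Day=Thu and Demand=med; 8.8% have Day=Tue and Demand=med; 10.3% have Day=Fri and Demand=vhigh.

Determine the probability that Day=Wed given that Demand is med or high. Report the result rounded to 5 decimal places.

0.12415

P(Demand=med) = 0.063 + 0.088 + 0.054 + 0.101 + 0.018 = 0.324.
P(Demand=high) = 0.062 + 0.035 + 0.019 + 0.083 + 0.065 = 0.264.
P(Demand ∈ {med, high}) = 0.324 + 0.264 = 0.588; P(Day=Wed, Demand ∈ {med, high}) = 0.054 + 0.019 = 0.073.
P(Day=Wed | Demand ∈ {med, high}) = 0.073/0.588 = 0.12415.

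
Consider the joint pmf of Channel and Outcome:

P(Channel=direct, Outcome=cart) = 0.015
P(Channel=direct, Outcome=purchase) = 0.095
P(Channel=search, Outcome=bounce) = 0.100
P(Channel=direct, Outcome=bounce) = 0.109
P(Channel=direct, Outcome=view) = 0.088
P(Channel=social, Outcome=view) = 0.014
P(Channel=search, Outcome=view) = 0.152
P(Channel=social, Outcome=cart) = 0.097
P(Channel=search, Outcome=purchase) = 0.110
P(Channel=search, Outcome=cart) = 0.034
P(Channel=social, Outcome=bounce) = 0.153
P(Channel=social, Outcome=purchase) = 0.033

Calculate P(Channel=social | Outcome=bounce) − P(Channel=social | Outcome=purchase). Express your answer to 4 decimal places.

0.2840

P(Outcome=bounce) = 0.100 + 0.153 + 0.109 = 0.362; P(Channel=social | Outcome=bounce) = 0.153/0.362 = 0.42265.
P(Outcome=purchase) = 0.110 + 0.033 + 0.095 = 0.238; P(Channel=social | Outcome=purchase) = 0.033/0.238 = 0.13866.
Difference = 0.2840.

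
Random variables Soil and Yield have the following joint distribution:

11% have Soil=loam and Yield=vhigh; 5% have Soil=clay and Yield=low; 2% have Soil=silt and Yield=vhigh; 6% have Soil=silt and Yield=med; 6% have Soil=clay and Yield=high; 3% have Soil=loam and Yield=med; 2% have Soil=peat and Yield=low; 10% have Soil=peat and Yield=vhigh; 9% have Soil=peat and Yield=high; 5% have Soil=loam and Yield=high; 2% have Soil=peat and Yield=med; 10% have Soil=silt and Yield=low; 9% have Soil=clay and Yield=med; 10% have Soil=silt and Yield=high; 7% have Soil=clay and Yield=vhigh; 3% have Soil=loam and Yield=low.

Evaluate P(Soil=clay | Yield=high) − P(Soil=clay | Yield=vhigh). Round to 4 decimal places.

-0.0333

P(Yield=high) = 0.05 + 0.06 + 0.10 + 0.09 = 0.30; P(Soil=clay | Yield=high) = 0.06/0.30 = 0.20000.
P(Yield=vhigh) = 0.11 + 0.07 + 0.02 + 0.10 = 0.30; P(Soil=clay | Yield=vhigh) = 0.07/0.30 = 0.23333.
Difference = -0.0333.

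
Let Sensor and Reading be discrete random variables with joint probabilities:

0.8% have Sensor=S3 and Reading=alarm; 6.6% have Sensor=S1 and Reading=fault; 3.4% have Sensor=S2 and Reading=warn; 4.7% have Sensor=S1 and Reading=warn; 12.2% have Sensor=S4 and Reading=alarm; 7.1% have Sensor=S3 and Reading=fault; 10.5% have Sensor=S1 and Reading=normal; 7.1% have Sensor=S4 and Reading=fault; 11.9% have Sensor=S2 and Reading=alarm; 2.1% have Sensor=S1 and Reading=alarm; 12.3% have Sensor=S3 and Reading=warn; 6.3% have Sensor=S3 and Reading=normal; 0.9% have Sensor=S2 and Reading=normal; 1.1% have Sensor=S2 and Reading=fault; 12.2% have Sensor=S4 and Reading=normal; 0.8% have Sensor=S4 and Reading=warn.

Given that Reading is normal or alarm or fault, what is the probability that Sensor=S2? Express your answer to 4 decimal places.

P(Reading=normal) = 0.105 + 0.009 + 0.063 + 0.122 = 0.299.
P(Reading=alarm) = 0.021 + 0.119 + 0.008 + 0.122 = 0.270.
P(Reading=fault) = 0.066 + 0.011 + 0.071 + 0.071 = 0.219.
P(Reading ∈ {normal, alarm, fault}) = 0.299 + 0.270 + 0.219 = 0.788; P(Sensor=S2, Reading ∈ {normal, alarm, fault}) = 0.009 + 0.119 + 0.011 = 0.139.
P(Sensor=S2 | Reading ∈ {normal, alarm, fault}) = 0.139/0.788 = 0.1764.

0.1764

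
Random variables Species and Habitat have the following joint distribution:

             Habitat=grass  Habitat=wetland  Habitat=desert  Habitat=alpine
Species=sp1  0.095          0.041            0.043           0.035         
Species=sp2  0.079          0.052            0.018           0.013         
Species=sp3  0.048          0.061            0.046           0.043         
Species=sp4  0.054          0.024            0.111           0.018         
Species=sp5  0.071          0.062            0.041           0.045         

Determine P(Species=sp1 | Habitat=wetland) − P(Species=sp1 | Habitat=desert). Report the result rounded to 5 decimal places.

P(Habitat=wetland) = 0.041 + 0.052 + 0.061 + 0.024 + 0.062 = 0.240; P(Species=sp1 | Habitat=wetland) = 0.041/0.240 = 0.170833.
P(Habitat=desert) = 0.043 + 0.018 + 0.046 + 0.111 + 0.041 = 0.259; P(Species=sp1 | Habitat=desert) = 0.043/0.259 = 0.166023.
Difference = 0.00481.

0.00481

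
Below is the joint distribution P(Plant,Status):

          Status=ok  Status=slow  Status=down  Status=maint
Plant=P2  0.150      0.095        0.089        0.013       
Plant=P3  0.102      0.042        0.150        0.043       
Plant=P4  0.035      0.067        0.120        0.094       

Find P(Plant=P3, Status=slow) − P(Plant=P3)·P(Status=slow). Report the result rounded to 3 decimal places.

P(Plant=P3) = 0.102 + 0.042 + 0.150 + 0.043 = 0.337.
P(Status=slow) = 0.095 + 0.042 + 0.067 = 0.204.
P(Plant=P3, Status=slow) − P(Plant=P3)P(Status=slow) = 0.042 − 0.337×0.204 = -0.027.

-0.027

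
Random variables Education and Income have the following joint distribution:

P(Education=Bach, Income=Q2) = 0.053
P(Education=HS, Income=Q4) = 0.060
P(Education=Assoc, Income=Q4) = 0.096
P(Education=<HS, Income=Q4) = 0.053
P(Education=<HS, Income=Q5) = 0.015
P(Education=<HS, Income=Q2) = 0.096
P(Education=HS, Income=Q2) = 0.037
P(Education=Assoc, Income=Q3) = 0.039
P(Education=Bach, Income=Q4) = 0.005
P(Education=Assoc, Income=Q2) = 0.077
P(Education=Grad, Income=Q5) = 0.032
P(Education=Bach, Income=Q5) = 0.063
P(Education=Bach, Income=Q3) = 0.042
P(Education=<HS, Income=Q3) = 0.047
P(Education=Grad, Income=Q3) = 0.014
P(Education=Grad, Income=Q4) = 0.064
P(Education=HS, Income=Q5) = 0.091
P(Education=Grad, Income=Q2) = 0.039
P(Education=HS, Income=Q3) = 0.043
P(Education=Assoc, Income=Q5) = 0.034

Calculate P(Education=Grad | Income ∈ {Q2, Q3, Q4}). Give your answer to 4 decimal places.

P(Income=Q2) = 0.096 + 0.037 + 0.077 + 0.053 + 0.039 = 0.302.
P(Income=Q3) = 0.047 + 0.043 + 0.039 + 0.042 + 0.014 = 0.185.
P(Income=Q4) = 0.053 + 0.060 + 0.096 + 0.005 + 0.064 = 0.278.
P(Income ∈ {Q2, Q3, Q4}) = 0.302 + 0.185 + 0.278 = 0.765; P(Education=Grad, Income ∈ {Q2, Q3, Q4}) = 0.039 + 0.014 + 0.064 = 0.117.
P(Education=Grad | Income ∈ {Q2, Q3, Q4}) = 0.117/0.765 = 0.1529.

0.1529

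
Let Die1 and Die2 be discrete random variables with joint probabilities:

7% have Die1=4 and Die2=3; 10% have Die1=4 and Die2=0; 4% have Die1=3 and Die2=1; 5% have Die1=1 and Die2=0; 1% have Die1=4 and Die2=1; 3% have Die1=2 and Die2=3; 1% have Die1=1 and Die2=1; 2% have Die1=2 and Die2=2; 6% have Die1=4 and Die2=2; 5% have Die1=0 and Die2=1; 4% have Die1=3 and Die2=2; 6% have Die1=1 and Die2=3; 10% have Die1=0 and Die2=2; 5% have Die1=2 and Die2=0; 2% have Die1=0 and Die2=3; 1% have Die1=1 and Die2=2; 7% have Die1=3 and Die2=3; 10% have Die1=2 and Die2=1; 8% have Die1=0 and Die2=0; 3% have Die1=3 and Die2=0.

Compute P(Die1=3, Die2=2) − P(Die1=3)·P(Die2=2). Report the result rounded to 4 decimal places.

-0.0014

P(Die1=3) = 0.03 + 0.04 + 0.04 + 0.07 = 0.18.
P(Die2=2) = 0.10 + 0.01 + 0.02 + 0.04 + 0.06 = 0.23.
P(Die1=3, Die2=2) − P(Die1=3)P(Die2=2) = 0.04 − 0.18×0.23 = -0.0014.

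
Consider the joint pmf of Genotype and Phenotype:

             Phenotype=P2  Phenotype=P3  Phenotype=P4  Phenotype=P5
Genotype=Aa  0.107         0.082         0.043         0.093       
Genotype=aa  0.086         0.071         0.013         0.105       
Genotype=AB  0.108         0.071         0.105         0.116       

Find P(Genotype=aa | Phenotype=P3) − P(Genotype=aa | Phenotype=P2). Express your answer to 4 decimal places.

P(Phenotype=P3) = 0.082 + 0.071 + 0.071 = 0.224; P(Genotype=aa | Phenotype=P3) = 0.071/0.224 = 0.31696.
P(Phenotype=P2) = 0.107 + 0.086 + 0.108 = 0.301; P(Genotype=aa | Phenotype=P2) = 0.086/0.301 = 0.28571.
Difference = 0.0313.

0.0313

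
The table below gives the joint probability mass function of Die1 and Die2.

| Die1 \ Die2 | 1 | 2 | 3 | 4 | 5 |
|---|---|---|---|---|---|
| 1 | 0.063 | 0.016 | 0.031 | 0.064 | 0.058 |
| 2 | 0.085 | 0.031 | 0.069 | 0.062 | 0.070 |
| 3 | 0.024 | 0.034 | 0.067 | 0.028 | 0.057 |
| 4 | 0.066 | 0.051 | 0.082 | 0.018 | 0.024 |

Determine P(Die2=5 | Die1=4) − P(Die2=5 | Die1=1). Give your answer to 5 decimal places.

-0.15041

P(Die1=4) = 0.066 + 0.051 + 0.082 + 0.018 + 0.024 = 0.241; P(Die2=5 | Die1=4) = 0.024/0.241 = 0.099585.
P(Die1=1) = 0.063 + 0.016 + 0.031 + 0.064 + 0.058 = 0.232; P(Die2=5 | Die1=1) = 0.058/0.232 = 0.250000.
Difference = -0.15041.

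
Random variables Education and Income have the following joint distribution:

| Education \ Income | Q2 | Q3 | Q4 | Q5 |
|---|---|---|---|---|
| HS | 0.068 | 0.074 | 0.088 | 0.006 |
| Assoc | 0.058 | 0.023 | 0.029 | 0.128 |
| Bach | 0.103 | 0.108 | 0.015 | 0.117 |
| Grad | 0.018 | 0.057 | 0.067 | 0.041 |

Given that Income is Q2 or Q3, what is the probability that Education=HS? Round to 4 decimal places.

0.2790

P(Income=Q2) = 0.068 + 0.058 + 0.103 + 0.018 = 0.247.
P(Income=Q3) = 0.074 + 0.023 + 0.108 + 0.057 = 0.262.
P(Income ∈ {Q2, Q3}) = 0.247 + 0.262 = 0.509; P(Education=HS, Income ∈ {Q2, Q3}) = 0.068 + 0.074 = 0.142.
P(Education=HS | Income ∈ {Q2, Q3}) = 0.142/0.509 = 0.2790.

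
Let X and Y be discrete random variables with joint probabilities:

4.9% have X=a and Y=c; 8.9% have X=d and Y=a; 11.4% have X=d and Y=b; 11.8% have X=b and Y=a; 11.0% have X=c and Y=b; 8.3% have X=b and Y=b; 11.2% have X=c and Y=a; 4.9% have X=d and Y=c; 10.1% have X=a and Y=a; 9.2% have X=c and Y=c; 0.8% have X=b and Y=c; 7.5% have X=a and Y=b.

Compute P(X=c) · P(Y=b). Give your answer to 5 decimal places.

P(X=c) = 0.112 + 0.110 + 0.092 = 0.314.
P(Y=b) = 0.075 + 0.083 + 0.110 + 0.114 = 0.382.
Product: 0.314 × 0.382 = 0.11995.

0.11995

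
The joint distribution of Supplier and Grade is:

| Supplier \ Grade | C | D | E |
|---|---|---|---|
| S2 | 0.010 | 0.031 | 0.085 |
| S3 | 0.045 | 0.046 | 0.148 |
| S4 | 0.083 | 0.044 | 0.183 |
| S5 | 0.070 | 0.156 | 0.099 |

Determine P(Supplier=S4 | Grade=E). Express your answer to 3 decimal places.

P(Grade=E) = 0.085 + 0.148 + 0.183 + 0.099 = 0.515.
P(Supplier=S4 | Grade=E) = 0.183/0.515 = 0.355.

0.355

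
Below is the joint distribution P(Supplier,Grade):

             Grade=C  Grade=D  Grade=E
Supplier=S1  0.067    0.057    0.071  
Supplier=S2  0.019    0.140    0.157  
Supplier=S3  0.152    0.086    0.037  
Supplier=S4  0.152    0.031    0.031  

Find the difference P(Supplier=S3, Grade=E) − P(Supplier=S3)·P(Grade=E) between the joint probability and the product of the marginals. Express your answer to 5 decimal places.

P(Supplier=S3) = 0.152 + 0.086 + 0.037 = 0.275.
P(Grade=E) = 0.071 + 0.157 + 0.037 + 0.031 = 0.296.
P(Supplier=S3, Grade=E) − P(Supplier=S3)P(Grade=E) = 0.037 − 0.275×0.296 = -0.04440.

-0.04440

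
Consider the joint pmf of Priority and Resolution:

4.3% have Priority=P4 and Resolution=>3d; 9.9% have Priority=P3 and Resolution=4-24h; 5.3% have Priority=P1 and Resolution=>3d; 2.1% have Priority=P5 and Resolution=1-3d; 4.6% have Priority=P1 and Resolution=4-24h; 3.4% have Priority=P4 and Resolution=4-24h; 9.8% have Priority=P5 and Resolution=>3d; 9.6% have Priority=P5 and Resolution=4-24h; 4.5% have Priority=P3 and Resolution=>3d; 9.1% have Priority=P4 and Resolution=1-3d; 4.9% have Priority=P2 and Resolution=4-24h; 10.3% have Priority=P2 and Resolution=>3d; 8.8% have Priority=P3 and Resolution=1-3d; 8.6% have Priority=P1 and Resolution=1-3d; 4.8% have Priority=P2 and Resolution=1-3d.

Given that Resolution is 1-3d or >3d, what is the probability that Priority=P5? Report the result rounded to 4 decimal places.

0.1760

P(Resolution=1-3d) = 0.086 + 0.048 + 0.088 + 0.091 + 0.021 = 0.334.
P(Resolution=>3d) = 0.053 + 0.103 + 0.045 + 0.043 + 0.098 = 0.342.
P(Resolution ∈ {1-3d, >3d}) = 0.334 + 0.342 = 0.676; P(Priority=P5, Resolution ∈ {1-3d, >3d}) = 0.021 + 0.098 = 0.119.
P(Priority=P5 | Resolution ∈ {1-3d, >3d}) = 0.119/0.676 = 0.1760.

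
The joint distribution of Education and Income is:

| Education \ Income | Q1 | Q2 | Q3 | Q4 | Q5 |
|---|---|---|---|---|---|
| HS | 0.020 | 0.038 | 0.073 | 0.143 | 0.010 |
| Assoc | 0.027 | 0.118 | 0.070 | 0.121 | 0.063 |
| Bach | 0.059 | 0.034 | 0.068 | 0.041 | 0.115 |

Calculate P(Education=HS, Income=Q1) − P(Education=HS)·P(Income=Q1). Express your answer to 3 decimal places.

P(Education=HS) = 0.020 + 0.038 + 0.073 + 0.143 + 0.010 = 0.284.
P(Income=Q1) = 0.020 + 0.027 + 0.059 = 0.106.
P(Education=HS, Income=Q1) − P(Education=HS)P(Income=Q1) = 0.020 − 0.284×0.106 = -0.010.

-0.010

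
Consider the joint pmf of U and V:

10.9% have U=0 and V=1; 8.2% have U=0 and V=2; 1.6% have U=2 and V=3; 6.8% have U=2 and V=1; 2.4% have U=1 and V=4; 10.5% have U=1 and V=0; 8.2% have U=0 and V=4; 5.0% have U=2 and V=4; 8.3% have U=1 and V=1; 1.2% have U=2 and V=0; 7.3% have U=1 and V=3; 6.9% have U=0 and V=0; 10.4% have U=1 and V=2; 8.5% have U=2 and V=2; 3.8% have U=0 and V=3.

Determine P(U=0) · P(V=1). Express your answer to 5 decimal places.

0.09880

P(U=0) = 0.069 + 0.109 + 0.082 + 0.038 + 0.082 = 0.380.
P(V=1) = 0.109 + 0.083 + 0.068 = 0.260.
Product: 0.380 × 0.260 = 0.09880.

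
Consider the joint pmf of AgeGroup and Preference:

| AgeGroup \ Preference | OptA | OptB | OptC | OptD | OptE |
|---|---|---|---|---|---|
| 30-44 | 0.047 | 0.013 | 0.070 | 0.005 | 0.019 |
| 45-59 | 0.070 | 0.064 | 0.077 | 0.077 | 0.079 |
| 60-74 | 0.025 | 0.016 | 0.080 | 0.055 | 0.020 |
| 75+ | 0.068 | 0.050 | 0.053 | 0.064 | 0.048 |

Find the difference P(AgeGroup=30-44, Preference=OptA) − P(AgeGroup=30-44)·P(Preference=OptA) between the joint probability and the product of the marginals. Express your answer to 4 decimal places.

0.0147

P(AgeGroup=30-44) = 0.047 + 0.013 + 0.070 + 0.005 + 0.019 = 0.154.
P(Preference=OptA) = 0.047 + 0.070 + 0.025 + 0.068 = 0.210.
P(AgeGroup=30-44, Preference=OptA) − P(AgeGroup=30-44)P(Preference=OptA) = 0.047 − 0.154×0.210 = 0.0147.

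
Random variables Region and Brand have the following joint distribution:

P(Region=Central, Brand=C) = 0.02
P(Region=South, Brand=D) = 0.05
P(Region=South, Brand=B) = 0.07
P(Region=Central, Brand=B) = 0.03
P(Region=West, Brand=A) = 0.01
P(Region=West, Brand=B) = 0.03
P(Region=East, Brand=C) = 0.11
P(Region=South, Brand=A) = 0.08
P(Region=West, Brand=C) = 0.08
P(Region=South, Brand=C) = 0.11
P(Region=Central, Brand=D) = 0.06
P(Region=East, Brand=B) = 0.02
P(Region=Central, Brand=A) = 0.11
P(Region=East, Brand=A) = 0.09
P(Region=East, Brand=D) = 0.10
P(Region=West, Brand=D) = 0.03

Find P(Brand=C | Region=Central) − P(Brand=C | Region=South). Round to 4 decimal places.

-0.2639

P(Region=Central) = 0.11 + 0.03 + 0.02 + 0.06 = 0.22; P(Brand=C | Region=Central) = 0.02/0.22 = 0.09091.
P(Region=South) = 0.08 + 0.07 + 0.11 + 0.05 = 0.31; P(Brand=C | Region=South) = 0.11/0.31 = 0.35484.
Difference = -0.2639.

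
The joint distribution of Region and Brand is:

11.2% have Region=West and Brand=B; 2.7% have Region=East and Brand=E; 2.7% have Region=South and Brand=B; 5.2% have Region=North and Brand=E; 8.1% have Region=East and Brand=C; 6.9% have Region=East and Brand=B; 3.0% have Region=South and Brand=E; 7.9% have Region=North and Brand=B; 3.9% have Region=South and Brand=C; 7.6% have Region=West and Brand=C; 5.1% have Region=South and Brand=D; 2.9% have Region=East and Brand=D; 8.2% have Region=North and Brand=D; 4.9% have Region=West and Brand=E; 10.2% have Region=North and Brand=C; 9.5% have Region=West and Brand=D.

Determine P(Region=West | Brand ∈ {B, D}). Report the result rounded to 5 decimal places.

0.38051

P(Brand=B) = 0.079 + 0.027 + 0.069 + 0.112 = 0.287.
P(Brand=D) = 0.082 + 0.051 + 0.029 + 0.095 = 0.257.
P(Brand ∈ {B, D}) = 0.287 + 0.257 = 0.544; P(Region=West, Brand ∈ {B, D}) = 0.112 + 0.095 = 0.207.
P(Region=West | Brand ∈ {B, D}) = 0.207/0.544 = 0.38051.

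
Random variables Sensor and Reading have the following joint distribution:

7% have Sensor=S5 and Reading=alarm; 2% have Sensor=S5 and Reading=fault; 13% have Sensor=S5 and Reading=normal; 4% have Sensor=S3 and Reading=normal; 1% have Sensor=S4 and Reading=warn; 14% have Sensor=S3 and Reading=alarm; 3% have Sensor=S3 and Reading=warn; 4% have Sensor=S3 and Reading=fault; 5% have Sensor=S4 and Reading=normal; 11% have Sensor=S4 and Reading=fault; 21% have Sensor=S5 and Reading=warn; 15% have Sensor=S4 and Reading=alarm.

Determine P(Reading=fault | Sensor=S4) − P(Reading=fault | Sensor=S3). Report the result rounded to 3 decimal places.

P(Sensor=S4) = 0.05 + 0.01 + 0.15 + 0.11 = 0.32; P(Reading=fault | Sensor=S4) = 0.11/0.32 = 0.3438.
P(Sensor=S3) = 0.04 + 0.03 + 0.14 + 0.04 = 0.25; P(Reading=fault | Sensor=S3) = 0.04/0.25 = 0.1600.
Difference = 0.184.

0.184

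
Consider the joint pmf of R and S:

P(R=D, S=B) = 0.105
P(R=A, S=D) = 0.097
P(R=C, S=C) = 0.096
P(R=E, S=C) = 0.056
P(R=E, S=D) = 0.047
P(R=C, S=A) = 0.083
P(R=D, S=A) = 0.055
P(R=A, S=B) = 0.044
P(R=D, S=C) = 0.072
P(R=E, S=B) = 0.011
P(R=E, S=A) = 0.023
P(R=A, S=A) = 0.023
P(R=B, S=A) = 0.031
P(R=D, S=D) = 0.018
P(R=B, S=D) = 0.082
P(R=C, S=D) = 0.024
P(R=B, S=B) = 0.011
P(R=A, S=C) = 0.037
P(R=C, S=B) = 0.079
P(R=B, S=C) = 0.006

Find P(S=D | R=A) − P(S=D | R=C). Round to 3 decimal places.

P(R=A) = 0.023 + 0.044 + 0.037 + 0.097 = 0.201; P(S=D | R=A) = 0.097/0.201 = 0.4826.
P(R=C) = 0.083 + 0.079 + 0.096 + 0.024 = 0.282; P(S=D | R=C) = 0.024/0.282 = 0.0851.
Difference = 0.397.

0.397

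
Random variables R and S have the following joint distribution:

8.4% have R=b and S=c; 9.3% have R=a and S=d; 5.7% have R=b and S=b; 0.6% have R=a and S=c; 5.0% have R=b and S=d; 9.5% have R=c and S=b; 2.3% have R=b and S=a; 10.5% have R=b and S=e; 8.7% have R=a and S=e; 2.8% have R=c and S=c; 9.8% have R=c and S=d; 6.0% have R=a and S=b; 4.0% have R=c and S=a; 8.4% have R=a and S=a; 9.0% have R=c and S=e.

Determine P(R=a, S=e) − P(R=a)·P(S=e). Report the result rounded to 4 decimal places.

P(R=a) = 0.084 + 0.060 + 0.006 + 0.093 + 0.087 = 0.330.
P(S=e) = 0.087 + 0.105 + 0.090 = 0.282.
P(R=a, S=e) − P(R=a)P(S=e) = 0.087 − 0.330×0.282 = -0.0061.

-0.0061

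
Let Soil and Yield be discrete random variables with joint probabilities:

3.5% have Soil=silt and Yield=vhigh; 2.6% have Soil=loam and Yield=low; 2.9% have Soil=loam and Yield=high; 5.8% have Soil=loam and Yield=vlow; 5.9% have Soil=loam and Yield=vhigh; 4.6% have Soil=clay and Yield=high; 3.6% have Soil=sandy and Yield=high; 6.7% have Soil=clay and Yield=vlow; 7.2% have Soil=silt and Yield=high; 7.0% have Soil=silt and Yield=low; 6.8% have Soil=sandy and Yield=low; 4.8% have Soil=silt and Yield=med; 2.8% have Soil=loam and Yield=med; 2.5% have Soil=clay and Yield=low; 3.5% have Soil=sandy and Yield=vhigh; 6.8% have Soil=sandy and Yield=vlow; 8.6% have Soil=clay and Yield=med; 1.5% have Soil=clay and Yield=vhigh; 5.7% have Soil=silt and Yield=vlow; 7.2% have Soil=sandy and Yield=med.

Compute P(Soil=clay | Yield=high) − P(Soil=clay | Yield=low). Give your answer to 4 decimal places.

0.1191

P(Yield=high) = 0.036 + 0.029 + 0.046 + 0.072 = 0.183; P(Soil=clay | Yield=high) = 0.046/0.183 = 0.25137.
P(Yield=low) = 0.068 + 0.026 + 0.025 + 0.070 = 0.189; P(Soil=clay | Yield=low) = 0.025/0.189 = 0.13228.
Difference = 0.1191.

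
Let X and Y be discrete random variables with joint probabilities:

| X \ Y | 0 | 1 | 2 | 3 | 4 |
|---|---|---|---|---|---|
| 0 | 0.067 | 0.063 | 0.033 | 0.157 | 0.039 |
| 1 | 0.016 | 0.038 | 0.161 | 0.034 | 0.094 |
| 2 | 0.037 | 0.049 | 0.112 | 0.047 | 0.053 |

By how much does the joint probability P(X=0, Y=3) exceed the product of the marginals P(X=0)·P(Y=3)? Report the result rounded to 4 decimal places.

P(X=0) = 0.067 + 0.063 + 0.033 + 0.157 + 0.039 = 0.359.
P(Y=3) = 0.157 + 0.034 + 0.047 = 0.238.
P(X=0, Y=3) − P(X=0)P(Y=3) = 0.157 − 0.359×0.238 = 0.0716.

0.0716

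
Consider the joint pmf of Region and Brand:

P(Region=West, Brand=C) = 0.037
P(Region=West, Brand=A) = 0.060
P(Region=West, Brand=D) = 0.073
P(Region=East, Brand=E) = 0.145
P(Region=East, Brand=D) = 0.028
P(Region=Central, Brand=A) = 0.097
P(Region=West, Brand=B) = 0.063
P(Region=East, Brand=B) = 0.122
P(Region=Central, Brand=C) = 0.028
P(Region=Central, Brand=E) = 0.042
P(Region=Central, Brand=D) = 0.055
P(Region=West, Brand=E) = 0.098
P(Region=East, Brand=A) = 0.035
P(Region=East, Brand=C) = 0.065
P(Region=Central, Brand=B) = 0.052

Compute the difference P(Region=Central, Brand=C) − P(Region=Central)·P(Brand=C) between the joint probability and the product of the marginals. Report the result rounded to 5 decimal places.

-0.00762

P(Region=Central) = 0.097 + 0.052 + 0.028 + 0.055 + 0.042 = 0.274.
P(Brand=C) = 0.065 + 0.037 + 0.028 = 0.130.
P(Region=Central, Brand=C) − P(Region=Central)P(Brand=C) = 0.028 − 0.274×0.130 = -0.00762.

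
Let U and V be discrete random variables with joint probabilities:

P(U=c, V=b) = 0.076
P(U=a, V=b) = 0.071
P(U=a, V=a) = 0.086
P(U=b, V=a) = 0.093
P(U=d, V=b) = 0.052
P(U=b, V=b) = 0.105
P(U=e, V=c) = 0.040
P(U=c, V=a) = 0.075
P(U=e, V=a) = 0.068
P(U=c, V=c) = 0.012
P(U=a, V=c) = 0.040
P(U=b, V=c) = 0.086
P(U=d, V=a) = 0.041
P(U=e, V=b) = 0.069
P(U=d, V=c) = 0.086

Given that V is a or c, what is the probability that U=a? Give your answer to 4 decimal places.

0.2010

P(V=a) = 0.086 + 0.093 + 0.075 + 0.041 + 0.068 = 0.363.
P(V=c) = 0.040 + 0.086 + 0.012 + 0.086 + 0.040 = 0.264.
P(V ∈ {a, c}) = 0.363 + 0.264 = 0.627; P(U=a, V ∈ {a, c}) = 0.086 + 0.040 = 0.126.
P(U=a | V ∈ {a, c}) = 0.126/0.627 = 0.2010.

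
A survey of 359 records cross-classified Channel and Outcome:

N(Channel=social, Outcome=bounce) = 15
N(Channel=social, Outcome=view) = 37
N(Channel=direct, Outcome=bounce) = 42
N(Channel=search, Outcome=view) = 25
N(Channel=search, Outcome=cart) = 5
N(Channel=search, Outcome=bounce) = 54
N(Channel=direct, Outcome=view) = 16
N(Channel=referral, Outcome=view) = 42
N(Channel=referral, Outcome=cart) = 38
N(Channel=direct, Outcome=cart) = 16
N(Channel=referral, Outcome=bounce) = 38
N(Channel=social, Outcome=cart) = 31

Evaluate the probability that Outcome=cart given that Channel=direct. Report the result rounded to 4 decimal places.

0.2162

Total with Channel=direct: 42 + 16 + 16 = 74.
P(Outcome=cart | Channel=direct) = 16/74 = 0.2162.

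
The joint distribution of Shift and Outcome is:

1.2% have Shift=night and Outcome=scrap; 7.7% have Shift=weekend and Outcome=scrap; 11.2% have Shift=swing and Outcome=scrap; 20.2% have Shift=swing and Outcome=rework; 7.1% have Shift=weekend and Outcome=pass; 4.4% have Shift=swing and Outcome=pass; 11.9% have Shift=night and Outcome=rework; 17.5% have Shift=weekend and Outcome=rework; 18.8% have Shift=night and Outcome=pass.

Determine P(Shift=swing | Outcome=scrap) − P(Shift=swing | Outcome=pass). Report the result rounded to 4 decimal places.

0.4120

P(Outcome=scrap) = 0.112 + 0.012 + 0.077 = 0.201; P(Shift=swing | Outcome=scrap) = 0.112/0.201 = 0.55721.
P(Outcome=pass) = 0.044 + 0.188 + 0.071 = 0.303; P(Shift=swing | Outcome=pass) = 0.044/0.303 = 0.14521.
Difference = 0.4120.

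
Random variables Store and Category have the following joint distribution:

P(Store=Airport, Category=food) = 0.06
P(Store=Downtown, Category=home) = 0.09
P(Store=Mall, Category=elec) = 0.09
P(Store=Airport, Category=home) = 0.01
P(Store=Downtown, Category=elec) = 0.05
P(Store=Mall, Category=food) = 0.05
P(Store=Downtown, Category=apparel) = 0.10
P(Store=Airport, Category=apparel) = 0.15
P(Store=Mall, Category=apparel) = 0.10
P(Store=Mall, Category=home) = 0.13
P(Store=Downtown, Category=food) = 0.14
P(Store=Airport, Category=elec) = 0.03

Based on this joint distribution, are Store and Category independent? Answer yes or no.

no

P(Store=Airport) = 0.25 and P(Category=apparel) = 0.35, so their product is 0.0875, but P(Store=Airport, Category=apparel) = 0.15. Since these differ, Store and Category are not independent.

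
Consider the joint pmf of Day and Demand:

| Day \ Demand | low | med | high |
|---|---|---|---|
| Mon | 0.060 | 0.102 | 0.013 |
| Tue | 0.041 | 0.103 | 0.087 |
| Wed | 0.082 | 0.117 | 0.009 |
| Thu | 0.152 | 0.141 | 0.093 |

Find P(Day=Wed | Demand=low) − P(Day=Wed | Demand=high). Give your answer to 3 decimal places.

0.200

P(Demand=low) = 0.060 + 0.041 + 0.082 + 0.152 = 0.335; P(Day=Wed | Demand=low) = 0.082/0.335 = 0.2448.
P(Demand=high) = 0.013 + 0.087 + 0.009 + 0.093 = 0.202; P(Day=Wed | Demand=high) = 0.009/0.202 = 0.0446.
Difference = 0.200.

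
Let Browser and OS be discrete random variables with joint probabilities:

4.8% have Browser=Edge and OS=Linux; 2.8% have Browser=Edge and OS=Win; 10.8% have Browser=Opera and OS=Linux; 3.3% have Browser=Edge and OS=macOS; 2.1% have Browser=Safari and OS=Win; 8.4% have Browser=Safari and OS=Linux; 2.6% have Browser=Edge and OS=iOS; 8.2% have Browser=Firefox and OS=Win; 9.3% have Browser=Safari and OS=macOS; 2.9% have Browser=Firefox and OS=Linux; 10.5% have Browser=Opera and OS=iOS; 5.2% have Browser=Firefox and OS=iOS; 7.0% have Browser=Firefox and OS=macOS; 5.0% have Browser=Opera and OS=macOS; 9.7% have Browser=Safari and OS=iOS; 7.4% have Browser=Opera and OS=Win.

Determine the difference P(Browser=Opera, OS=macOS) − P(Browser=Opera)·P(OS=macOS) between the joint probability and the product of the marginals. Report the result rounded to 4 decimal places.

P(Browser=Opera) = 0.074 + 0.050 + 0.108 + 0.105 = 0.337.
P(OS=macOS) = 0.070 + 0.093 + 0.033 + 0.050 = 0.246.
P(Browser=Opera, OS=macOS) − P(Browser=Opera)P(OS=macOS) = 0.050 − 0.337×0.246 = -0.0329.

-0.0329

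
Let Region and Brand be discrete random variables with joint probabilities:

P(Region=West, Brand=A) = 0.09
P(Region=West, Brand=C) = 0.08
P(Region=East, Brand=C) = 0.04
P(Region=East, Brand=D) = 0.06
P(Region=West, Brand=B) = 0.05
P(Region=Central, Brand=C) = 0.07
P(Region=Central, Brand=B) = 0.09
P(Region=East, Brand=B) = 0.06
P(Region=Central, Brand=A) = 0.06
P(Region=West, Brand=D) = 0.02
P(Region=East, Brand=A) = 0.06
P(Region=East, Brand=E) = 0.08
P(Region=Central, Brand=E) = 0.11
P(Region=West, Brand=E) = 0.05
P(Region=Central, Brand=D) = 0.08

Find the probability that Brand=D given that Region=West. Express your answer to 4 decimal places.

P(Region=West) = 0.09 + 0.05 + 0.08 + 0.02 + 0.05 = 0.29.
P(Brand=D | Region=West) = 0.02/0.29 = 0.0690.

0.0690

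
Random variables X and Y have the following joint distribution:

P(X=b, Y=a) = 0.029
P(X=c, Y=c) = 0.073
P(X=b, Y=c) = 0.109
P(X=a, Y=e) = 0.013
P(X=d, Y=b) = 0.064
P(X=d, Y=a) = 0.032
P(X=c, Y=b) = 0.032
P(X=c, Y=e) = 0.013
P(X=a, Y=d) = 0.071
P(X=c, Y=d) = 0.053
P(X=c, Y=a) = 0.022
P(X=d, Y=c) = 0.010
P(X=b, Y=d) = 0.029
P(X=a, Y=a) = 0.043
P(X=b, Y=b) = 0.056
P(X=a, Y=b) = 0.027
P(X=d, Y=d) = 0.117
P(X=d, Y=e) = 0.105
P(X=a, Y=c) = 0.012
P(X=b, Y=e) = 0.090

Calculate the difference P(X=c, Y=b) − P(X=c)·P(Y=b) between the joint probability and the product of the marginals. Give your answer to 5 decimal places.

-0.00255

P(X=c) = 0.022 + 0.032 + 0.073 + 0.053 + 0.013 = 0.193.
P(Y=b) = 0.027 + 0.056 + 0.032 + 0.064 = 0.179.
P(X=c, Y=b) − P(X=c)P(Y=b) = 0.032 − 0.193×0.179 = -0.00255.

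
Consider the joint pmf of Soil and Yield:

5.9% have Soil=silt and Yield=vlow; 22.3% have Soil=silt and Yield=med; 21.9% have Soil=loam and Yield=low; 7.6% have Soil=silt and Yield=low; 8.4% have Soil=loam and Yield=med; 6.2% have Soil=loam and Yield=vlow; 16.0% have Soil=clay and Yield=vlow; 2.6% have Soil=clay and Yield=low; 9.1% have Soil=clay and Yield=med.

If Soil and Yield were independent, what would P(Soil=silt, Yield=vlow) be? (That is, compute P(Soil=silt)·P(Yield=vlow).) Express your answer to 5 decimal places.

0.10060

P(Soil=silt) = 0.059 + 0.076 + 0.223 = 0.358.
P(Yield=vlow) = 0.062 + 0.160 + 0.059 = 0.281.
Product: 0.358 × 0.281 = 0.10060.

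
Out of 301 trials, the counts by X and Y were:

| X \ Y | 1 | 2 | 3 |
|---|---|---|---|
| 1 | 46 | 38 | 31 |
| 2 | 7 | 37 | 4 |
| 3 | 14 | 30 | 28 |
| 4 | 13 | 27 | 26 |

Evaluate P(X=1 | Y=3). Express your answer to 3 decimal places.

0.348

Total with Y=3: 31 + 4 + 28 + 26 = 89.
P(X=1 | Y=3) = 31/89 = 0.348.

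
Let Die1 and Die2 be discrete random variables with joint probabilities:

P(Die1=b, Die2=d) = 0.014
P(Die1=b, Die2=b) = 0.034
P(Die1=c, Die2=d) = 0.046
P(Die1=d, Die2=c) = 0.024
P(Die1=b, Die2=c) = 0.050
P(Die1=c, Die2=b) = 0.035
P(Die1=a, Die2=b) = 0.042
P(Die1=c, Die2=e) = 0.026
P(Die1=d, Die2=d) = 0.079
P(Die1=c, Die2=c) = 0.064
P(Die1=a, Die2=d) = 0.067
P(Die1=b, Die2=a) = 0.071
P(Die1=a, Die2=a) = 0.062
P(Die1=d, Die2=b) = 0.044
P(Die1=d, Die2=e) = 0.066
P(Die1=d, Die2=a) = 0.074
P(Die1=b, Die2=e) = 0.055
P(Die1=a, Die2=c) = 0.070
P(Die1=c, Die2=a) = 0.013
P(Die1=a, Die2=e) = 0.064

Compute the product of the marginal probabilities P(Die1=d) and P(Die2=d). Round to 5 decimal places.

0.05912

P(Die1=d) = 0.074 + 0.044 + 0.024 + 0.079 + 0.066 = 0.287.
P(Die2=d) = 0.067 + 0.014 + 0.046 + 0.079 = 0.206.
Product: 0.287 × 0.206 = 0.05912.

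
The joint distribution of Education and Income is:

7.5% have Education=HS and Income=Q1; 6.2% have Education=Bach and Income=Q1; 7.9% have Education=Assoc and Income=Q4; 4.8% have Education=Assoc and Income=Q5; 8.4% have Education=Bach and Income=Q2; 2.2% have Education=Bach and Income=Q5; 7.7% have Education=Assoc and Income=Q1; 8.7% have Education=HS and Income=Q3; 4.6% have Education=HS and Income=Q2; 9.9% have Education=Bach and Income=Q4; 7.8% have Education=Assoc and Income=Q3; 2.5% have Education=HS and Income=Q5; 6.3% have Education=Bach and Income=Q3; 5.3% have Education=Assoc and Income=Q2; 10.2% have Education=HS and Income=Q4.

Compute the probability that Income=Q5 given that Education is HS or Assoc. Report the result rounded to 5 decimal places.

P(Education=HS) = 0.075 + 0.046 + 0.087 + 0.102 + 0.025 = 0.335.
P(Education=Assoc) = 0.077 + 0.053 + 0.078 + 0.079 + 0.048 = 0.335.
P(Education ∈ {HS, Assoc}) = 0.335 + 0.335 = 0.670; P(Income=Q5, Education ∈ {HS, Assoc}) = 0.025 + 0.048 = 0.073.
P(Income=Q5 | Education ∈ {HS, Assoc}) = 0.073/0.670 = 0.10896.

0.10896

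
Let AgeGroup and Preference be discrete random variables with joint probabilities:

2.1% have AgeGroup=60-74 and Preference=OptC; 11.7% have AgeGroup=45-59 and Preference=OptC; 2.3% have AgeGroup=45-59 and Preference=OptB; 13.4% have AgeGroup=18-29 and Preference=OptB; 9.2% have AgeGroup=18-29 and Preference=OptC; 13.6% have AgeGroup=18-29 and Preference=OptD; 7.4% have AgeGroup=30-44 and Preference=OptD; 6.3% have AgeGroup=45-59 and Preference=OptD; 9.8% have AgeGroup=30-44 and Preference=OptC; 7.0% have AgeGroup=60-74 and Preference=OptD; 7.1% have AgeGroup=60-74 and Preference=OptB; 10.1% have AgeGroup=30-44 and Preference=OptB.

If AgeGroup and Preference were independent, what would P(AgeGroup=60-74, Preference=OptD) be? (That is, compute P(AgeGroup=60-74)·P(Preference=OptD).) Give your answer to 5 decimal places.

P(AgeGroup=60-74) = 0.071 + 0.021 + 0.070 = 0.162.
P(Preference=OptD) = 0.136 + 0.074 + 0.063 + 0.070 = 0.343.
Product: 0.162 × 0.343 = 0.05557.

0.05557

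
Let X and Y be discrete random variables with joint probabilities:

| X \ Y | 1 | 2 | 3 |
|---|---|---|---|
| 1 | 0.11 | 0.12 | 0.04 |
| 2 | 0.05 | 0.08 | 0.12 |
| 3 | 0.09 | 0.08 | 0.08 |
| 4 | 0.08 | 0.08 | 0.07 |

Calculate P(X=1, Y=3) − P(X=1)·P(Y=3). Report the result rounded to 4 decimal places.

P(X=1) = 0.11 + 0.12 + 0.04 = 0.27.
P(Y=3) = 0.04 + 0.12 + 0.08 + 0.07 = 0.31.
P(X=1, Y=3) − P(X=1)P(Y=3) = 0.04 − 0.27×0.31 = -0.0437.

-0.0437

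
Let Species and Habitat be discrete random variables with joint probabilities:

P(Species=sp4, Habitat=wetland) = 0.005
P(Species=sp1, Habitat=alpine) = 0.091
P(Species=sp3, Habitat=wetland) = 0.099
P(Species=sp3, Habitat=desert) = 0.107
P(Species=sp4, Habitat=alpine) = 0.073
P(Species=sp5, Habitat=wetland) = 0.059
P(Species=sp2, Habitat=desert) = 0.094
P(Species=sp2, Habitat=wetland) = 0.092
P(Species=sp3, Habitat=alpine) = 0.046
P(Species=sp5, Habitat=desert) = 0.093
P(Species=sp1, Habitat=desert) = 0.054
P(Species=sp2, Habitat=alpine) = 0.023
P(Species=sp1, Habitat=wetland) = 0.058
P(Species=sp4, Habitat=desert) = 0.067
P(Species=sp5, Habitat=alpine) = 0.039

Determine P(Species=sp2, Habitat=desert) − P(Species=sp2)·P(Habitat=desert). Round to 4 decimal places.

P(Species=sp2) = 0.092 + 0.094 + 0.023 = 0.209.
P(Habitat=desert) = 0.054 + 0.094 + 0.107 + 0.067 + 0.093 = 0.415.
P(Species=sp2, Habitat=desert) − P(Species=sp2)P(Habitat=desert) = 0.094 − 0.209×0.415 = 0.0073.

0.0073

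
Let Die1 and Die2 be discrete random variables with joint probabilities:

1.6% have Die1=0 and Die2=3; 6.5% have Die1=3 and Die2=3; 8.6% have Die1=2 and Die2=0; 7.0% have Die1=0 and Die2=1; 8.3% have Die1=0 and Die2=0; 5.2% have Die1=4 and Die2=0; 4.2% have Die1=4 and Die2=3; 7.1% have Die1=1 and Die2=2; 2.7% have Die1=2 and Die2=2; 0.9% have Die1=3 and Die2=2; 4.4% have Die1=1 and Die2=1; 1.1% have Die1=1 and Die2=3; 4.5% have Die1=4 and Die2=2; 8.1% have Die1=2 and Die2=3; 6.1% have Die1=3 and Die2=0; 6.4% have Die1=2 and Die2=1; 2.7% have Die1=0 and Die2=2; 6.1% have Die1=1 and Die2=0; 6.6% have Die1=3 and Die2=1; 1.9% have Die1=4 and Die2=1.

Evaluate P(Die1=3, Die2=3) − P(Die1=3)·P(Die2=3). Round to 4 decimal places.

P(Die1=3) = 0.061 + 0.066 + 0.009 + 0.065 = 0.201.
P(Die2=3) = 0.016 + 0.011 + 0.081 + 0.065 + 0.042 = 0.215.
P(Die1=3, Die2=3) − P(Die1=3)P(Die2=3) = 0.065 − 0.201×0.215 = 0.0218.

0.0218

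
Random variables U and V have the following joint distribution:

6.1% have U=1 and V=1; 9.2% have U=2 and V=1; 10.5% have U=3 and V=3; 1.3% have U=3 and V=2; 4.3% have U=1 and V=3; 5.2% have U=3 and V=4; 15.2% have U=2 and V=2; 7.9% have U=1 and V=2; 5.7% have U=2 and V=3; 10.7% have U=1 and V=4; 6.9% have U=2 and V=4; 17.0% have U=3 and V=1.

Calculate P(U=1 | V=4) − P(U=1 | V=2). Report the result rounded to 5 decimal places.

0.14553

P(V=4) = 0.107 + 0.069 + 0.052 = 0.228; P(U=1 | V=4) = 0.107/0.228 = 0.469298.
P(V=2) = 0.079 + 0.152 + 0.013 = 0.244; P(U=1 | V=2) = 0.079/0.244 = 0.323770.
Difference = 0.14553.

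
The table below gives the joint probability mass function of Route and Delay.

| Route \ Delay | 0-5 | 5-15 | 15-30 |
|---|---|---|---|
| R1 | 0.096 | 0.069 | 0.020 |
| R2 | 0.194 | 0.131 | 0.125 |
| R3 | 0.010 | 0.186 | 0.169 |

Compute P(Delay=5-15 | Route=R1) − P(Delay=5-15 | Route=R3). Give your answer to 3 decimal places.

-0.137

P(Route=R1) = 0.096 + 0.069 + 0.020 = 0.185; P(Delay=5-15 | Route=R1) = 0.069/0.185 = 0.3730.
P(Route=R3) = 0.010 + 0.186 + 0.169 = 0.365; P(Delay=5-15 | Route=R3) = 0.186/0.365 = 0.5096.
Difference = -0.137.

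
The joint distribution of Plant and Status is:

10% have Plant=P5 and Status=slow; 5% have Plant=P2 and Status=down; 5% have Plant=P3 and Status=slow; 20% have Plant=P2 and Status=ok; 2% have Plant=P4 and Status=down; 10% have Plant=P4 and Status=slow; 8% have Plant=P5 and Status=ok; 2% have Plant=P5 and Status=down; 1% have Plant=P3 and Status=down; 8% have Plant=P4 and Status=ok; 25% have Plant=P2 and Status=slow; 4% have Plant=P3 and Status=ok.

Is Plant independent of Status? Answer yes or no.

yes

Every cell satisfies P(Plant,Status) = P(Plant)·P(Status). For instance P(Plant=P3) = 0.10, P(Status=ok) = 0.40, and 0.10×0.40 = 0.04 matches the joint entry. So Plant and Status are independent.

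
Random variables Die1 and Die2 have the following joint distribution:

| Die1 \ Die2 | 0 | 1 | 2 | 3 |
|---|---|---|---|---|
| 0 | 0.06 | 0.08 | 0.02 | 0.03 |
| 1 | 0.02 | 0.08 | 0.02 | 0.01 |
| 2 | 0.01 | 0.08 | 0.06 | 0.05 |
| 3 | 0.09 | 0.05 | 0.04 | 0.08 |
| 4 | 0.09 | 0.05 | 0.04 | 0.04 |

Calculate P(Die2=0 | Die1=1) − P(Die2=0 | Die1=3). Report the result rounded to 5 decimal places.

P(Die1=1) = 0.02 + 0.08 + 0.02 + 0.01 = 0.13; P(Die2=0 | Die1=1) = 0.02/0.13 = 0.153846.
P(Die1=3) = 0.09 + 0.05 + 0.04 + 0.08 = 0.26; P(Die2=0 | Die1=3) = 0.09/0.26 = 0.346154.
Difference = -0.19231.

-0.19231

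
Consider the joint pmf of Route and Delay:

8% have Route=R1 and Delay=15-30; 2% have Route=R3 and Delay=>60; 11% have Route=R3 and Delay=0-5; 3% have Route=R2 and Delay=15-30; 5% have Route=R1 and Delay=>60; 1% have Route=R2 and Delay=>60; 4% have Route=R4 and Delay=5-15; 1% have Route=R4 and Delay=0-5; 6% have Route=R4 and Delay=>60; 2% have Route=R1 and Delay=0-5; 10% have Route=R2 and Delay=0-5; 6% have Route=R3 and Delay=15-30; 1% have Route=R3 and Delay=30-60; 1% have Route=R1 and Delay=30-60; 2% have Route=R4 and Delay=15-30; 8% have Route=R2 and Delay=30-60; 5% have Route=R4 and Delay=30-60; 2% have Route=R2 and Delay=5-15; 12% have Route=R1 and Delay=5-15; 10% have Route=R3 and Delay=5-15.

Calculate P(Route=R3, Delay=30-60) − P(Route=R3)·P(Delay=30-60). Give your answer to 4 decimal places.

P(Route=R3) = 0.11 + 0.10 + 0.06 + 0.01 + 0.02 = 0.30.
P(Delay=30-60) = 0.01 + 0.08 + 0.01 + 0.05 = 0.15.
P(Route=R3, Delay=30-60) − P(Route=R3)P(Delay=30-60) = 0.01 − 0.30×0.15 = -0.0350.

-0.0350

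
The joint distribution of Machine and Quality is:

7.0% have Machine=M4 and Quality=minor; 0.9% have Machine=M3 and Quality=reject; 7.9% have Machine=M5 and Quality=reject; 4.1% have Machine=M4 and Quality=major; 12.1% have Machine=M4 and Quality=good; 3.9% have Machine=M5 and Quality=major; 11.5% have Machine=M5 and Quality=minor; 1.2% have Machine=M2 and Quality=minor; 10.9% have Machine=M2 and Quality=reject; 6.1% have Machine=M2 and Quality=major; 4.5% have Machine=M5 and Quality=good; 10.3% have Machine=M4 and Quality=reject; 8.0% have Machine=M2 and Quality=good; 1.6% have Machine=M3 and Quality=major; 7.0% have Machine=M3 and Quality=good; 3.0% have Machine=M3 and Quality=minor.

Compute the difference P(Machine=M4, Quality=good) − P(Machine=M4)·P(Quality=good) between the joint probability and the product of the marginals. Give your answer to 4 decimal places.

P(Machine=M4) = 0.121 + 0.070 + 0.041 + 0.103 = 0.335.
P(Quality=good) = 0.080 + 0.070 + 0.121 + 0.045 = 0.316.
P(Machine=M4, Quality=good) − P(Machine=M4)P(Quality=good) = 0.121 − 0.335×0.316 = 0.0151.

0.0151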